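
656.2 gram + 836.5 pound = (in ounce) 1.341e+04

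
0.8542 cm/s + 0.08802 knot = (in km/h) 0.1938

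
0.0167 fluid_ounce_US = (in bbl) 3.106e-06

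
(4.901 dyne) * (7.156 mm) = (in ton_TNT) 8.382e-17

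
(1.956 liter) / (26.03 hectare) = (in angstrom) 75.14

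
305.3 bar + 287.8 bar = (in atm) 585.3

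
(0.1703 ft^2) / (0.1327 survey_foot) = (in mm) 391.2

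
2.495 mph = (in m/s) 1.115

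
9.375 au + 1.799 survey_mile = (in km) 1.402e+09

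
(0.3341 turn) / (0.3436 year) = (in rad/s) 1.937e-07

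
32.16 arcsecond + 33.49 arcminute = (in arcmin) 34.03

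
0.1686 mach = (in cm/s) 5741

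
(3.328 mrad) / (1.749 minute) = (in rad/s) 3.171e-05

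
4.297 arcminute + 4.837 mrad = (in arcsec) 1256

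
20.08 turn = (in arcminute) 4.337e+05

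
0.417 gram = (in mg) 417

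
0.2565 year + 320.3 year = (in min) 1.685e+08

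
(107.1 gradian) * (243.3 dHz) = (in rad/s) 40.93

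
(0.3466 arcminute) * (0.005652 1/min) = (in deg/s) 5.442e-07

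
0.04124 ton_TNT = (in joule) 1.725e+08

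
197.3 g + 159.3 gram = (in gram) 356.6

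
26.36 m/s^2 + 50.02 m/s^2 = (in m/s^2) 76.38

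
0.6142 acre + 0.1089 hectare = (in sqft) 3.848e+04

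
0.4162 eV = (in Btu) 6.32e-23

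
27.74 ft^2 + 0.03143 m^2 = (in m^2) 2.609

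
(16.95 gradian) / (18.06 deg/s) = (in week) 1.397e-06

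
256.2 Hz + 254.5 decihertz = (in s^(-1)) 281.6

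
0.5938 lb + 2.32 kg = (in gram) 2589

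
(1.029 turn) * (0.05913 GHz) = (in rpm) 3.651e+09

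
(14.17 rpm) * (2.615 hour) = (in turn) 2223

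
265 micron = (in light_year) 2.801e-20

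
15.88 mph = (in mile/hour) 15.88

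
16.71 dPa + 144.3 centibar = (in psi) 20.93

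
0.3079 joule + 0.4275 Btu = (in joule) 451.3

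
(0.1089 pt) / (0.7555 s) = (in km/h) 0.0001831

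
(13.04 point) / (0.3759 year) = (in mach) 1.14e-12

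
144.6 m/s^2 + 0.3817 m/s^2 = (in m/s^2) 145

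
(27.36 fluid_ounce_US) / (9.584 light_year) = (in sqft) 9.605e-20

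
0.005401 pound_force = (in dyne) 2402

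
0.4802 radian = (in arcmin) 1651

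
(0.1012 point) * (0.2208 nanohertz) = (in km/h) 2.838e-14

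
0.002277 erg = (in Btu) 2.158e-13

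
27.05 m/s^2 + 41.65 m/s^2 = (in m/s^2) 68.7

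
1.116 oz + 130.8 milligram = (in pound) 0.07004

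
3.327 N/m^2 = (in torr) 0.02495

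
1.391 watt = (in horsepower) 0.001865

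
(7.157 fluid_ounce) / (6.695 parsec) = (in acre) 2.532e-25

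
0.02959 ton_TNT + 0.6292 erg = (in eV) 7.727e+26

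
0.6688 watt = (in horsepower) 0.0008969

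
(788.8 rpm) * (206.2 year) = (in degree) 3.078e+13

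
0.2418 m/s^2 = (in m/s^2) 0.2418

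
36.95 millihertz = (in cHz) 3.695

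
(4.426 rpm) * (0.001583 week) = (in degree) 2.542e+04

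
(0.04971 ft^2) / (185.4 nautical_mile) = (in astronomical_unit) 8.991e-20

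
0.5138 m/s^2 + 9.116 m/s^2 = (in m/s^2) 9.63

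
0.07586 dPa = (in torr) 5.69e-05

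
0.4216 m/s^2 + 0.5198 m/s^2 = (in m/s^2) 0.9414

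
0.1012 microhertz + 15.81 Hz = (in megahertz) 1.581e-05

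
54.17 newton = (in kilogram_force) 5.524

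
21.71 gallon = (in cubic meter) 0.08218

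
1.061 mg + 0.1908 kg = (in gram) 190.8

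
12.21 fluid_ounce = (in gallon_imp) 0.07943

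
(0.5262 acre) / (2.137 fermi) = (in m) 9.965e+17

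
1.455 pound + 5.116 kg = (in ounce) 203.7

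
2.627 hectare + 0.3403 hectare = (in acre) 7.332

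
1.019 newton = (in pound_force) 0.2291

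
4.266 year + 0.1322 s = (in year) 4.266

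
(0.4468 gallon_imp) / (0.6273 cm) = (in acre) 8.001e-05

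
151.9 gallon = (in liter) 575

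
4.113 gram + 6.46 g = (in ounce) 0.373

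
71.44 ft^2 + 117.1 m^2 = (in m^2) 123.7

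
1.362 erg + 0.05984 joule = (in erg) 5.984e+05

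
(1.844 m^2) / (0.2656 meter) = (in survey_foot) 22.78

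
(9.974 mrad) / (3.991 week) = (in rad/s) 4.132e-09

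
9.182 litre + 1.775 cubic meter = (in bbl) 11.22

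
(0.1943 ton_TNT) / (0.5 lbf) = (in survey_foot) 1.199e+09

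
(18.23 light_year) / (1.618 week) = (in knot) 3.426e+11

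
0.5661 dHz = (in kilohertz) 5.661e-05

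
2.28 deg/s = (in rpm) 0.38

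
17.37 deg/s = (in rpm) 2.895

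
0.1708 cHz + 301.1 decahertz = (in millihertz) 3.011e+06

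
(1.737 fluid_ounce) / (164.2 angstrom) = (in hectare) 0.3128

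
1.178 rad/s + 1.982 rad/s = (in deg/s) 181.1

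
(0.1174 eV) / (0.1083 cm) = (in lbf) 3.904e-18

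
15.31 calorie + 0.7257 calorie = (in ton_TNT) 1.604e-08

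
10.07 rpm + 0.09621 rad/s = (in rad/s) 1.151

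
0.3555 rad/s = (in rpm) 3.395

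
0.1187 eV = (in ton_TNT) 4.545e-30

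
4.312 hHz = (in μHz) 4.312e+08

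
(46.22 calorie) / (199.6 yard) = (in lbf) 0.2382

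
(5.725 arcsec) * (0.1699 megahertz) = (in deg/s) 270.2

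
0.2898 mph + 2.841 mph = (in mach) 0.00411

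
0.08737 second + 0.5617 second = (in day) 7.512e-06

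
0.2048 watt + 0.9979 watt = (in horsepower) 0.001613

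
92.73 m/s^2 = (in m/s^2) 92.73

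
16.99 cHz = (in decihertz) 1.699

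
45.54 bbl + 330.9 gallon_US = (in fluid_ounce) 2.872e+05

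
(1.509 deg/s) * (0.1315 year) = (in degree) 6.258e+06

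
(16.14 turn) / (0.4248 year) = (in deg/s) 0.0004337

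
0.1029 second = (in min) 0.001715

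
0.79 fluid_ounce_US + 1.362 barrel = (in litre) 216.6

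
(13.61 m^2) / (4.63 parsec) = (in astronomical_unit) 6.368e-28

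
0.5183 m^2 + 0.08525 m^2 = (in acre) 0.0001491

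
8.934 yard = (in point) 2.316e+04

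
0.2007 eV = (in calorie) 7.685e-21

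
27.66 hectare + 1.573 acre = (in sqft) 3.046e+06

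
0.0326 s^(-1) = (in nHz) 3.26e+07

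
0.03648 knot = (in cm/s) 1.877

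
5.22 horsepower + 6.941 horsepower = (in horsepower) 12.16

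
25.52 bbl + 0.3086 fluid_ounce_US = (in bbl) 25.52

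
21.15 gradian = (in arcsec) 6.853e+04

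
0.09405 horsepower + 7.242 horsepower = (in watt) 5470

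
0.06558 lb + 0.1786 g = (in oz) 1.056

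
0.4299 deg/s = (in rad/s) 0.007503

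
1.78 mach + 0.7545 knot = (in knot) 1179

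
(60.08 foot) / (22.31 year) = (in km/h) 9.37e-08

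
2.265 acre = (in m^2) 9166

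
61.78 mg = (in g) 0.06178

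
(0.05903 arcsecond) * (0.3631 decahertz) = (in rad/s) 1.039e-06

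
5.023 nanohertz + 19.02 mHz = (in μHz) 1.902e+04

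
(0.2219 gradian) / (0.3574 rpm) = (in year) 2.953e-09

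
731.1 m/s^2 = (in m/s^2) 731.1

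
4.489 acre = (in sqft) 1.955e+05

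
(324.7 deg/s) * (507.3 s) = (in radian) 2875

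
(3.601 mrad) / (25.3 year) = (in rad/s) 4.513e-12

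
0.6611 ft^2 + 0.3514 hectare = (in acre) 0.8683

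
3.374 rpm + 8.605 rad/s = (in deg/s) 513.3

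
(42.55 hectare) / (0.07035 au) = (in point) 0.1146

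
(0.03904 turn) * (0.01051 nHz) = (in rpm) 2.462e-11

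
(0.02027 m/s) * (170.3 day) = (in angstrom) 2.983e+15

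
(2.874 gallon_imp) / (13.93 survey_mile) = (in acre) 1.44e-10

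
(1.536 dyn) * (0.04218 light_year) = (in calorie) 1.465e+09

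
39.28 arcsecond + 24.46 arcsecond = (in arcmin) 1.062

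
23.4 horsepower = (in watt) 1.745e+04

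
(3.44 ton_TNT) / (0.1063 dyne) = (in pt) 3.838e+19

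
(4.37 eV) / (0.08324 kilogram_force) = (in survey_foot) 2.814e-18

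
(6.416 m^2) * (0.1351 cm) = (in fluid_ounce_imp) 305.1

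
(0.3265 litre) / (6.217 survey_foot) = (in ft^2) 0.001855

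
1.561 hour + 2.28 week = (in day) 16.03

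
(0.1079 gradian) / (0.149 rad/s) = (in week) 1.881e-08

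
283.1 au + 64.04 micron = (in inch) 1.667e+15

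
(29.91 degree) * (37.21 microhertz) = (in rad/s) 1.942e-05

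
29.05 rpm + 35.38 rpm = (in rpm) 64.43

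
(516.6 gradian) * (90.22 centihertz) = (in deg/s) 419.5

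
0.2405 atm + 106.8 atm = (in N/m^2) 1.085e+07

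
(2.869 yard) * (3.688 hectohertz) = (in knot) 1881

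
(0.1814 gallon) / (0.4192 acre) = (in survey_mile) 2.515e-10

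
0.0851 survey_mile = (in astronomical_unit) 9.155e-10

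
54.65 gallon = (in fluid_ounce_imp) 7281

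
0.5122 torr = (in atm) 0.0006739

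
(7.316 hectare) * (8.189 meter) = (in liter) 5.991e+08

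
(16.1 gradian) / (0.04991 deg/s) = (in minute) 4.839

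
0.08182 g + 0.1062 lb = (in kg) 0.04825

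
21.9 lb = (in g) 9934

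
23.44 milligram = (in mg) 23.44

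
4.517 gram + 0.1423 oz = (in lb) 0.01885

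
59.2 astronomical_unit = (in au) 59.2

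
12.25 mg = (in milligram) 12.25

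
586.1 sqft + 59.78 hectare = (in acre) 147.7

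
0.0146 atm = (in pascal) 1479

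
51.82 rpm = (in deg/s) 310.9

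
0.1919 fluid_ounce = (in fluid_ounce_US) 0.1919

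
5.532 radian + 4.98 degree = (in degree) 321.9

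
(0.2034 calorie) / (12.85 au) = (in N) 4.427e-13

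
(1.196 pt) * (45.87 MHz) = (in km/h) 6.967e+04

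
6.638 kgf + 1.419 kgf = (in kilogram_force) 8.057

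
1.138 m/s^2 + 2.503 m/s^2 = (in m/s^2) 3.641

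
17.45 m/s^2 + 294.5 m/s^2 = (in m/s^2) 311.9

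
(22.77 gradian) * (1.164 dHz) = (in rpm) 0.3976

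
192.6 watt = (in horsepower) 0.2583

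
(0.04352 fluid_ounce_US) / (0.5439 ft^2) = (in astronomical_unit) 1.703e-16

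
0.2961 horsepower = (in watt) 220.8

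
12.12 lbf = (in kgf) 5.498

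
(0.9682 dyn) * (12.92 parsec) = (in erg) 3.86e+19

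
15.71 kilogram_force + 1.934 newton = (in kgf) 15.91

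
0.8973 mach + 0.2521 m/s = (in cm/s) 3.058e+04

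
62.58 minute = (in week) 0.006208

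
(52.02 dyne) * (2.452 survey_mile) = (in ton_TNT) 4.906e-10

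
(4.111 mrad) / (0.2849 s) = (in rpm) 0.1378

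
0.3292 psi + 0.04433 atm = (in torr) 50.72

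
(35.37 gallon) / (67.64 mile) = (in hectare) 1.23e-10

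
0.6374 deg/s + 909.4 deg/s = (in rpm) 151.7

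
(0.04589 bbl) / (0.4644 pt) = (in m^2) 44.53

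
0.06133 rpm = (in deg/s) 0.368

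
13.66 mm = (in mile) 8.488e-06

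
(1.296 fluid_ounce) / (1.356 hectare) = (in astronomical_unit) 1.889e-20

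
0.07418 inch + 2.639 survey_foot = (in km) 0.0008063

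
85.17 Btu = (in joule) 8.986e+04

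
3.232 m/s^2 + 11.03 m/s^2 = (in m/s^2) 14.26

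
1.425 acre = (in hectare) 0.5767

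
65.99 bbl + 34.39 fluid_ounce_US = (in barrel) 66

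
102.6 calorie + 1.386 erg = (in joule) 429.3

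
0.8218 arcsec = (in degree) 0.0002283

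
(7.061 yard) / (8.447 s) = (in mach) 0.002245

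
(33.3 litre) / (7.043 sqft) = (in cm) 5.089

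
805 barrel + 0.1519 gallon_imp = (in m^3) 128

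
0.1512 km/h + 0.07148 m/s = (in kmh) 0.4085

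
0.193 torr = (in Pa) 25.73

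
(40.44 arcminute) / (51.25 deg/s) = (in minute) 0.0002192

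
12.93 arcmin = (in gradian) 0.2394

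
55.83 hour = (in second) 2.01e+05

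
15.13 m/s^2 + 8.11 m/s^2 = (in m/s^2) 23.24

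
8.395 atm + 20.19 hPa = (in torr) 6395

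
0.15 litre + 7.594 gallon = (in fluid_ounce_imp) 1017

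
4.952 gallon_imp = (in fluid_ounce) 761.2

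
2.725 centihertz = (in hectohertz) 0.0002725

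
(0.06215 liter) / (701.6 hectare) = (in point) 2.511e-08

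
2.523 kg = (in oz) 89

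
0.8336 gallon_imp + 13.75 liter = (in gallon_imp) 3.858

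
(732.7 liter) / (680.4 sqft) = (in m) 0.01159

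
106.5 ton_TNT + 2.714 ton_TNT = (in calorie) 1.092e+11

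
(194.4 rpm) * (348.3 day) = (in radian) 6.126e+08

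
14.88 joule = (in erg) 1.488e+08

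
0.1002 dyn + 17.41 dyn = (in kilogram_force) 1.786e-05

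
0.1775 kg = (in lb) 0.3913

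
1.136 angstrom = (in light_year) 1.201e-26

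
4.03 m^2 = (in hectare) 0.000403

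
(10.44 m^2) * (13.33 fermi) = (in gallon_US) 3.676e-11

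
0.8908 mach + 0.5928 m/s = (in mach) 0.8925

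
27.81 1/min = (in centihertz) 46.35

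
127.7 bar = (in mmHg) 9.578e+04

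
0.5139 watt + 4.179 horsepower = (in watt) 3117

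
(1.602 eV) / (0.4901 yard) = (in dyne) 5.727e-14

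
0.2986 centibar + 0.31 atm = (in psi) 4.599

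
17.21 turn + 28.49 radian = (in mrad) 1.366e+05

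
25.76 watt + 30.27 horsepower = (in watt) 2.26e+04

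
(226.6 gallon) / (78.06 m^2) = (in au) 7.345e-14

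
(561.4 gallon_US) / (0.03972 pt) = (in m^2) 1.517e+05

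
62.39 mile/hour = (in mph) 62.39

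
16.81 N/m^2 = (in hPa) 0.1681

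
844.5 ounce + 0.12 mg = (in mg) 2.394e+07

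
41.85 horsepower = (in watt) 3.121e+04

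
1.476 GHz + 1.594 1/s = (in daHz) 1.476e+08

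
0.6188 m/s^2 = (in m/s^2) 0.6188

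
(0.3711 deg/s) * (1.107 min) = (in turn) 0.06847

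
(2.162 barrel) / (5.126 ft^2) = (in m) 0.7218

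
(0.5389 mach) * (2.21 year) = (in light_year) 1.352e-06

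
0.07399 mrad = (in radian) 7.399e-05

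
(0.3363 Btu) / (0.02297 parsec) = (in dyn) 5.006e-08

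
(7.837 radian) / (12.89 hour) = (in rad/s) 0.0001689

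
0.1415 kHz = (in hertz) 141.5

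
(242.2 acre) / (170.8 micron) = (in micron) 5.739e+15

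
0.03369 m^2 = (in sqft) 0.3626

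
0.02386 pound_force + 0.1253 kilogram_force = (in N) 1.335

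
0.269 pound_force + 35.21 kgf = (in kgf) 35.33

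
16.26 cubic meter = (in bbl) 102.3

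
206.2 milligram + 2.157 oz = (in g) 61.36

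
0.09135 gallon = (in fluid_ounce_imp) 12.17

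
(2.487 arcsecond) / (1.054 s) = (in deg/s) 0.0006554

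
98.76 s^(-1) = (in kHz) 0.09876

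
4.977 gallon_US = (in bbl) 0.1185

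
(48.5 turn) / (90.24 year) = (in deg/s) 6.135e-06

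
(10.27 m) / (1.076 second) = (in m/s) 9.545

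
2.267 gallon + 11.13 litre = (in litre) 19.71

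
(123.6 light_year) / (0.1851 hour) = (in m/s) 1.755e+15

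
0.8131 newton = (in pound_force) 0.1828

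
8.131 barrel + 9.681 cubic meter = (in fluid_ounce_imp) 3.862e+05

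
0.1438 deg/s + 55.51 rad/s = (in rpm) 530.1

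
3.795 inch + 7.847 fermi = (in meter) 0.09639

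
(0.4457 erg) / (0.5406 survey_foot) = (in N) 2.705e-07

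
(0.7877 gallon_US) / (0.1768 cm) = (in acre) 0.0004167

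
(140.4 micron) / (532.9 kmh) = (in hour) 2.635e-10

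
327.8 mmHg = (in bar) 0.437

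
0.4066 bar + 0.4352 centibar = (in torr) 308.2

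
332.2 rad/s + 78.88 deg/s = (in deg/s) 1.911e+04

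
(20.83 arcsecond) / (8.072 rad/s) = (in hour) 3.475e-09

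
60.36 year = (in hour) 5.288e+05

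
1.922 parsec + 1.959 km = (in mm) 5.931e+19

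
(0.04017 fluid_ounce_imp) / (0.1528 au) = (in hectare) 4.993e-21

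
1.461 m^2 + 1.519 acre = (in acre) 1.519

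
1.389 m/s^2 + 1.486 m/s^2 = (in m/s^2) 2.875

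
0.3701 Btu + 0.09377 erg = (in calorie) 93.33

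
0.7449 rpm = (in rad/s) 0.07801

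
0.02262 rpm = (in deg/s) 0.1357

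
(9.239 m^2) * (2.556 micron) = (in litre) 0.02361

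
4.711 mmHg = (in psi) 0.0911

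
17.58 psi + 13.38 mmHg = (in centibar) 123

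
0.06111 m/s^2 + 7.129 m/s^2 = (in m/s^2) 7.19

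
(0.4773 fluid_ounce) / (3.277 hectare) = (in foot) 1.413e-09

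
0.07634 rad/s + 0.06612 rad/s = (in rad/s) 0.1425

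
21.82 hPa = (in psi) 0.3165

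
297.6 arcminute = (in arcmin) 297.6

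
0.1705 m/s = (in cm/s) 17.05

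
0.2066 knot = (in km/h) 0.3826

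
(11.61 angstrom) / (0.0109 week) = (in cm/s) 1.761e-11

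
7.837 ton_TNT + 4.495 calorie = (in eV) 2.047e+29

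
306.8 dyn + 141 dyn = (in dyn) 447.8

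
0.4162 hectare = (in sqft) 4.48e+04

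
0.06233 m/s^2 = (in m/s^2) 0.06233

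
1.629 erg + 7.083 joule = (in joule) 7.083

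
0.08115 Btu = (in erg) 8.562e+08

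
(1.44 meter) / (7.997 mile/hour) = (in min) 0.006713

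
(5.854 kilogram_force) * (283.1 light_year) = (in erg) 1.538e+27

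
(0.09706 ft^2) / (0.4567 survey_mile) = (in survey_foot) 4.025e-05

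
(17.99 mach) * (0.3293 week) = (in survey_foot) 4.003e+09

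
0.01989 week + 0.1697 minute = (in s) 1.204e+04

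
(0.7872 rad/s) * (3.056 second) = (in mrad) 2406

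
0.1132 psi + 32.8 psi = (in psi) 32.91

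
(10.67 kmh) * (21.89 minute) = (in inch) 1.533e+05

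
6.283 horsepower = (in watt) 4685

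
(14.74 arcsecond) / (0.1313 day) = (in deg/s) 3.609e-07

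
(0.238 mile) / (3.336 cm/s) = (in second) 1.148e+04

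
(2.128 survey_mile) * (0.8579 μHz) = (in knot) 0.005711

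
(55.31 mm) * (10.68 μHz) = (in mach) 1.735e-09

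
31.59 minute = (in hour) 0.5265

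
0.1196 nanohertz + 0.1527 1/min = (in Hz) 0.002545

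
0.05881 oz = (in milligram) 1667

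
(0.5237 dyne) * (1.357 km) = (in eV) 4.436e+16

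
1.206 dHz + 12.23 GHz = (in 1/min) 7.338e+11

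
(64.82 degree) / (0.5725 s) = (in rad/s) 1.976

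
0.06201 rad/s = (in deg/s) 3.553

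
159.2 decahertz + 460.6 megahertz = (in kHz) 4.606e+05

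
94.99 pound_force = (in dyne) 4.225e+07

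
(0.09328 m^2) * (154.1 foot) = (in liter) 4381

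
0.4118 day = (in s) 3.558e+04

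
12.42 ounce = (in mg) 3.521e+05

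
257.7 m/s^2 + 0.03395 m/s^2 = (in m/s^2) 257.7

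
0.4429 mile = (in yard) 779.5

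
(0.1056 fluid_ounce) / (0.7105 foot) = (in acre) 3.563e-09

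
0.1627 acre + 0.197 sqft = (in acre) 0.1627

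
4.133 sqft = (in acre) 9.488e-05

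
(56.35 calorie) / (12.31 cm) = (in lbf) 430.6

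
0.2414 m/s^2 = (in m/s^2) 0.2414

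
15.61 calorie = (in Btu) 0.0619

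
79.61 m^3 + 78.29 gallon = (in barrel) 502.6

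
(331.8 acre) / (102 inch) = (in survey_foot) 1.7e+06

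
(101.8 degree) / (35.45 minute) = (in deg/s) 0.04786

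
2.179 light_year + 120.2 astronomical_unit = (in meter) 2.063e+16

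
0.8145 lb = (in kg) 0.3695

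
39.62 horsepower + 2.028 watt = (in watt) 2.955e+04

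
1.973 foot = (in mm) 601.4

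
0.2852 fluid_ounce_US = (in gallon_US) 0.002228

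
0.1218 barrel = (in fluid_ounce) 654.8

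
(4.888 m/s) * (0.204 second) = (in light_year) 1.054e-16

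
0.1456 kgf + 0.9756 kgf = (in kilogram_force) 1.121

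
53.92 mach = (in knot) 3.569e+04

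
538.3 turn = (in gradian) 2.153e+05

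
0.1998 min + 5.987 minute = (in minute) 6.187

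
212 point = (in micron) 7.479e+04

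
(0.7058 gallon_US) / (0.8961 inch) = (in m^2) 0.1174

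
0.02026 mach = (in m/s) 6.899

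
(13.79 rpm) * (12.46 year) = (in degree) 3.251e+10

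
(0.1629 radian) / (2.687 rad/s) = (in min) 0.00101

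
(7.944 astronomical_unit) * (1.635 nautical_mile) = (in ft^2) 3.873e+16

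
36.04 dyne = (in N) 0.0003604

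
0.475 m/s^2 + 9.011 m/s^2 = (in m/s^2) 9.486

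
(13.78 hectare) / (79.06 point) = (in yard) 5.403e+06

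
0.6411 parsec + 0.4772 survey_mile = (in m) 1.978e+16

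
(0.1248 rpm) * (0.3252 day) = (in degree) 2.104e+04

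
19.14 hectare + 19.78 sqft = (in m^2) 1.914e+05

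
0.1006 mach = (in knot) 66.59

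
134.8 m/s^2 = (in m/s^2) 134.8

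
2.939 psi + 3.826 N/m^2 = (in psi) 2.94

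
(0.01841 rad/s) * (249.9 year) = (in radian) 1.451e+08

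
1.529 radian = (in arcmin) 5256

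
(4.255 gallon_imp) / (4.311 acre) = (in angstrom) 1.109e+04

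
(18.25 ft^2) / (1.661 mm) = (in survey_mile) 0.6343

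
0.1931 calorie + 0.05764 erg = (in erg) 8.079e+06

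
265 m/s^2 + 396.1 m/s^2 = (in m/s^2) 661.1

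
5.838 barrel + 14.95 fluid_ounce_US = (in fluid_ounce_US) 3.14e+04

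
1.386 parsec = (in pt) 1.212e+20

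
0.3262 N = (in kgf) 0.03326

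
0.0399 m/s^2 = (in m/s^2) 0.0399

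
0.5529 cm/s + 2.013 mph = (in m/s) 0.9054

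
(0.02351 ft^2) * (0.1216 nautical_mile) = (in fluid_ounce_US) 1.663e+04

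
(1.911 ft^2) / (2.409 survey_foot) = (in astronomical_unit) 1.616e-12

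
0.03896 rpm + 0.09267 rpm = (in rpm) 0.1316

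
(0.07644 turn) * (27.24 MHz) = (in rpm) 1.249e+08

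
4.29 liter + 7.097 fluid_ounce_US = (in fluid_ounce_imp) 158.4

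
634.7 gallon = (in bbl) 15.11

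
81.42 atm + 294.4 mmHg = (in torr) 6.217e+04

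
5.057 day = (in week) 0.7224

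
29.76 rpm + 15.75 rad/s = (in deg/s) 1081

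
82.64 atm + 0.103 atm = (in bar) 83.84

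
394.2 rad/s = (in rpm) 3764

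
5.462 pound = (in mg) 2.478e+06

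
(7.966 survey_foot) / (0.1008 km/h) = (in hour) 0.02409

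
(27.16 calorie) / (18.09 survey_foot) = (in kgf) 2.102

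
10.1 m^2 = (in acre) 0.002496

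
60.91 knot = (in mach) 0.09203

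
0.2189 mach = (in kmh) 268.3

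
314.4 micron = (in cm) 0.03144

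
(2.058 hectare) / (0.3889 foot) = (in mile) 107.9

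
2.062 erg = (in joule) 2.062e-07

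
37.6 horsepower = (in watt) 2.804e+04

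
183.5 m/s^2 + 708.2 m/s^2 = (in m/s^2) 891.7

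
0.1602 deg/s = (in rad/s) 0.002796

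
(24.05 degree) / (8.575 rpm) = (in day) 5.41e-06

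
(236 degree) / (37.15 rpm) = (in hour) 0.0002941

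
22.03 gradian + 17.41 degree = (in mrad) 649.9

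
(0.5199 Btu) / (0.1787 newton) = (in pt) 8.701e+06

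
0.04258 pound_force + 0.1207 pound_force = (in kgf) 0.07406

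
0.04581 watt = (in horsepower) 6.143e-05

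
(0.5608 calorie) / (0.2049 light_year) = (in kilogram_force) 1.234e-16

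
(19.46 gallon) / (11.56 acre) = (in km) 1.575e-09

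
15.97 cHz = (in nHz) 1.597e+08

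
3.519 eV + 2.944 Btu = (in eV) 1.939e+22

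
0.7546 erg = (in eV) 4.71e+11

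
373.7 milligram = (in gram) 0.3737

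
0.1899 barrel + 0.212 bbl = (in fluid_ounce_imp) 2249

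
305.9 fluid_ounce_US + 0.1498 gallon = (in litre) 9.614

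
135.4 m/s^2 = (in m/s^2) 135.4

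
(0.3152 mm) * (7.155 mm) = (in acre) 5.573e-10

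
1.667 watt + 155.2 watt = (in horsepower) 0.2104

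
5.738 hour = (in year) 0.000655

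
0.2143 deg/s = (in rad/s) 0.00374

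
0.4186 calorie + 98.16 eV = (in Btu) 0.00166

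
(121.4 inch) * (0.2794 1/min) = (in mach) 4.217e-05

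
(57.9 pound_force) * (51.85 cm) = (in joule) 133.5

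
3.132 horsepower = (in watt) 2336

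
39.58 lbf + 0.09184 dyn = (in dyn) 1.761e+07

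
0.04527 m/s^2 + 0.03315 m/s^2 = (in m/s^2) 0.07842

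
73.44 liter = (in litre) 73.44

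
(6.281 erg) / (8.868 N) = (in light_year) 7.486e-24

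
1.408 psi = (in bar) 0.09708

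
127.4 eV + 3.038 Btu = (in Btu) 3.038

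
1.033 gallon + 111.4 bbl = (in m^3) 17.72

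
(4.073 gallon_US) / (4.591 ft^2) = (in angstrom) 3.615e+08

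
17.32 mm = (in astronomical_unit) 1.158e-13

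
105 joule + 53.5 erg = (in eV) 6.554e+20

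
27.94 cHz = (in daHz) 0.02794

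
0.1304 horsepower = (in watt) 97.24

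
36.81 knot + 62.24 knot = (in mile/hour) 114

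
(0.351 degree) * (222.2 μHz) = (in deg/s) 7.799e-05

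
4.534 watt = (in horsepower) 0.00608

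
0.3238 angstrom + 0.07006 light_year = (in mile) 4.119e+11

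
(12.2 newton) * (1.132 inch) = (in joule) 0.3508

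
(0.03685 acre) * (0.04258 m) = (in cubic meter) 6.35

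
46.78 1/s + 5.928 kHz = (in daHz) 597.5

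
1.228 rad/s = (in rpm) 11.73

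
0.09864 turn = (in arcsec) 1.278e+05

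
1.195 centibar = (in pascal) 1195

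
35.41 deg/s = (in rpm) 5.902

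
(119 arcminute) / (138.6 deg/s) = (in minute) 0.0002385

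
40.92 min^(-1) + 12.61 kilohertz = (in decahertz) 1261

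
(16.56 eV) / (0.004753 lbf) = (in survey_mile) 7.798e-20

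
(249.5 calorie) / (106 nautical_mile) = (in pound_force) 0.001195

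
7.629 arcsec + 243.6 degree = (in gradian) 270.7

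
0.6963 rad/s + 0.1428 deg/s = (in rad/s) 0.6988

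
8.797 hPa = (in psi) 0.1276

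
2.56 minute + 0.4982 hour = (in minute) 32.45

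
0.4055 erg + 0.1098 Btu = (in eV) 7.23e+20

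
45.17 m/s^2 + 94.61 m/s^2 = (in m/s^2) 139.8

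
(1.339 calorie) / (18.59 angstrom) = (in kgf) 3.073e+08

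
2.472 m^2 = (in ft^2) 26.61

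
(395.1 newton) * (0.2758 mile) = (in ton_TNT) 4.191e-05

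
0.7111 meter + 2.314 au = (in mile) 2.151e+08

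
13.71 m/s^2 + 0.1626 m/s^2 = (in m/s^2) 13.87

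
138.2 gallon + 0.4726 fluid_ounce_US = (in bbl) 3.291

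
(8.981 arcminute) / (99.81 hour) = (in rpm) 6.943e-08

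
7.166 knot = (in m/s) 3.687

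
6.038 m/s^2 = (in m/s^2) 6.038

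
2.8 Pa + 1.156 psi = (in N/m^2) 7973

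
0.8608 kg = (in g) 860.8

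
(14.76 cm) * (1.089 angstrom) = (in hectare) 1.607e-15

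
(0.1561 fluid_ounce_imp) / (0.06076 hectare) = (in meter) 7.3e-09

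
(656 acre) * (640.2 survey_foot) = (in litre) 5.18e+11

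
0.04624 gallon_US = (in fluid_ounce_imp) 6.16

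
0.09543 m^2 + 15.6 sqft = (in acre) 0.0003817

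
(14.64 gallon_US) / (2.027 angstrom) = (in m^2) 2.734e+08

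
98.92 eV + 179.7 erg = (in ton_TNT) 4.295e-15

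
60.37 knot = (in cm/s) 3106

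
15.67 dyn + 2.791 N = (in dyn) 2.791e+05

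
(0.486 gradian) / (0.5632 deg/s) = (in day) 8.989e-06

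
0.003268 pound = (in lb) 0.003268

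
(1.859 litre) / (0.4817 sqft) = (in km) 4.154e-05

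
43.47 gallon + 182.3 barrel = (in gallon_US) 7700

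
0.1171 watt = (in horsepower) 0.000157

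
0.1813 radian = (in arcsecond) 3.74e+04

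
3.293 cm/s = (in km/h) 0.1185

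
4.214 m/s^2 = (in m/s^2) 4.214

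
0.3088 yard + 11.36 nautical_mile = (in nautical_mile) 11.36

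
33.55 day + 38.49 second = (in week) 4.793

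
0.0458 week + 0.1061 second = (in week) 0.0458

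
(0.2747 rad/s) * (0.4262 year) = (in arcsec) 7.616e+11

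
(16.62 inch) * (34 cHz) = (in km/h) 0.5167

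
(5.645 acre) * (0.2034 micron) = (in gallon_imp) 1.022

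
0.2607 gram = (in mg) 260.7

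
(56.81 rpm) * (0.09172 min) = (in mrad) 3.274e+04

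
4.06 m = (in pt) 1.151e+04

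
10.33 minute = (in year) 1.965e-05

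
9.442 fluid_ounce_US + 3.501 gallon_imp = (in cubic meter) 0.0162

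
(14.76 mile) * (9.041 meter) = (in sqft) 2.312e+06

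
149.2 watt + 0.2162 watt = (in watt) 149.4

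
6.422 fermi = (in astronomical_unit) 4.293e-26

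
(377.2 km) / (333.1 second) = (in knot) 2201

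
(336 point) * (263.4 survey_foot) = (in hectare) 0.0009516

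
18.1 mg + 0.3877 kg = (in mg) 3.877e+05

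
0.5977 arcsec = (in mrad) 0.002898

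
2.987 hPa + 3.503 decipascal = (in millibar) 2.991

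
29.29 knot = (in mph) 33.71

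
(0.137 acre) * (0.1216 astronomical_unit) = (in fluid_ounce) 3.41e+17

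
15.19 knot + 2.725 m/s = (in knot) 20.49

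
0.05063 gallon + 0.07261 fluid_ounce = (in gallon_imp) 0.04263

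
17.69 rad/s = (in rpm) 168.9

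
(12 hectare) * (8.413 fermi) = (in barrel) 6.35e-09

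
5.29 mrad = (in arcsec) 1091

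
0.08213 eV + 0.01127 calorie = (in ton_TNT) 1.127e-11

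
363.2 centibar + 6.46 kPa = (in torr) 2773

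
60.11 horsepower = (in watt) 4.482e+04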